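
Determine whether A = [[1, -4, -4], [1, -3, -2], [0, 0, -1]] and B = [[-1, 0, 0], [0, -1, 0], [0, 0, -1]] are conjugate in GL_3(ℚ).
Both have characteristic polynomial (x + 1)^3, but the minimal polynomial of A is (x + 1)^2 while the minimal polynomial of B is x + 1. The minimal polynomial is a similarity invariant, so A and B are not similar.

No.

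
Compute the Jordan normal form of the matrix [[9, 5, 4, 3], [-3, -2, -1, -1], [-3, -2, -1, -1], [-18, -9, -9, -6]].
The characteristic polynomial is det(xI - A) = x^4, so the eigenvalues are 0 (algebraic multiplicity 4).

For λ = 0: rank(A) = 2, rank(A^2) = 0. The eigenspace has dimension 4 - 2 = 2, so there are 2 Jordan blocks; the rank sequence gives block sizes [2, 2].

Assembling the blocks gives the Jordan form J above.

J = [[0, 1, 0, 0], [0, 0, 0, 0], [0, 0, 0, 1], [0, 0, 0, 0]]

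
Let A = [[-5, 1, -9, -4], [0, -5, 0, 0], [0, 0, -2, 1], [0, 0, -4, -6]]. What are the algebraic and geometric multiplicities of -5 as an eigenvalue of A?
algebraic multiplicity 2, geometric multiplicity 1

The characteristic polynomial is (x + 4)^2(x + 5)^2, so the factor x + 5 appears with exponent 2: the algebraic multiplicity is 2.

rank(A + 5I) = 3, so the eigenspace has dimension 4 - 3 = 1: the geometric multiplicity is 1.

Since 1 < 2, A is not diagonalizable.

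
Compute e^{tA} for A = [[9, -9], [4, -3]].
A has Jordan form J = [[3, 1], [0, 3]] with A = PJP^{-1}, so e^{tA} = P e^{tJ} P^{-1}.

For a Jordan block J_k(λ), e^{tJ_k(λ)} = e^{λt} · (I + tN + t^2 N^2/2! + ... + t^{k-1} N^{k-1}/(k-1)!) where N is the nilpotent superdiagonal part.

Assembling the blocks and conjugating back gives the entries of e^{tA} as shown above.

e^{tA} = [[(6*t + 1)*e^{3*t}, -9*t*e^{3*t}], [4*t*e^{3*t}, (1 - 6*t)*e^{3*t}]]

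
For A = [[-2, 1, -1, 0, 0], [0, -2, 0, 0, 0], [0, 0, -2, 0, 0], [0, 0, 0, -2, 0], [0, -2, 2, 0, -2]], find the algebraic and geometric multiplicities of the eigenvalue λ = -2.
algebraic multiplicity 5, geometric multiplicity 4

The characteristic polynomial is (x + 2)^5, so the factor x + 2 appears with exponent 5: the algebraic multiplicity is 5.

rank(A + 2I) = 1, so the eigenspace has dimension 5 - 1 = 4: the geometric multiplicity is 4.

Since 4 < 5, A is not diagonalizable.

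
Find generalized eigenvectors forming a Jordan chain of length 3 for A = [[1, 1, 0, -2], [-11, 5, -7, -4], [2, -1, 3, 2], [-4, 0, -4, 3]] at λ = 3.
v_1 = [[0, 0, 1, 0]]^T, v_2 = [[0, -7, 0, -4]]^T, v_3 = [[1, 2, -1, 0]]^T

We seek v_1 ∈ ker((A - 3I)^3) \ ker((A - 3I)^2), then set v_{i+1} = (A - 3I) v_i.

One such chain is v_1 = [[0, 0, 1, 0]]^T, v_2 = [[0, -7, 0, -4]]^T, v_3 = [[1, 2, -1, 0]]^T. Check: (A - 3I) v_3 = [[0, 0, 0, 0]]^T = 0.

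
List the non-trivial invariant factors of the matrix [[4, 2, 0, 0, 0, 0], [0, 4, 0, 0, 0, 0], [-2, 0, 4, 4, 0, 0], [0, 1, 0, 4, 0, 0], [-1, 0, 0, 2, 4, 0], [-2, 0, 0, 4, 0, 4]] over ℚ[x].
The Jordan structure of A has elementary divisors (x - 4)^2, (x - 4)^2, (x - 4), (x - 4). Arranging the block sizes at each eigenvalue in decreasing order and taking row products gives the invariant factors.

Invariant factors (smallest first, each dividing the next): x - 4, x - 4, (x - 4)^2, (x - 4)^2.

Check: the last factor (x - 4)^2 is the minimal polynomial, and the product (x - 4)^6 is the characteristic polynomial.

x - 4, x - 4, (x - 4)^2, (x - 4)^2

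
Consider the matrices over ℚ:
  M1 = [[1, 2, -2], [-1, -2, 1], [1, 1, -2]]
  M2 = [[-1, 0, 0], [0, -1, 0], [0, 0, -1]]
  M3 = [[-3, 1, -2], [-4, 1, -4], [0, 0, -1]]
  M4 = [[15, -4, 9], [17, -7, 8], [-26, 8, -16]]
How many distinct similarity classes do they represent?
3 classes: {M1, M3}, {M2}, {M4}

Characteristic polynomials: χ_{M1} = (x + 1)^3, χ_{M2} = (x + 1)^3, χ_{M3} = (x + 1)^3, χ_{M4} = (x - 2)(x + 5)^2.

{M1, M3}: invariant factors x + 1, (x + 1)^2.

{M2}: invariant factors x + 1, x + 1, x + 1.

{M4}: invariant factors (x - 2)(x + 5)^2.

Matrices are similar if and only if their invariant-factor lists agree; the partition into similarity classes is {M1, M3}, {M2}, {M4}.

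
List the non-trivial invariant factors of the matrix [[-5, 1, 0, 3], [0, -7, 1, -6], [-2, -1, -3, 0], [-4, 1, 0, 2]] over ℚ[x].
The Jordan structure of A has elementary divisors (x + 4)^3, (x + 1). Arranging the block sizes at each eigenvalue in decreasing order and taking row products gives the invariant factors.

Invariant factors (smallest first, each dividing the next): (x + 1)(x + 4)^3.

Check: the last factor (x + 1)(x + 4)^3 is the minimal polynomial, and the product (x + 1)(x + 4)^3 is the characteristic polynomial.

(x + 1)(x + 4)^3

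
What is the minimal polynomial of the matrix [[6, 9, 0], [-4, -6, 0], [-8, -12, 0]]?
The characteristic polynomial factors as x^3. The minimal polynomial is ∏(x - λ)^{k_λ} where k_λ is the size of the largest Jordan block at λ.

For λ = 0: rank(A) = 1, and the largest Jordan block has size 2 (the smallest k with rank(A^k) = rank(A^(k+1))).

So m_A(x) = x^2.

m_A(x) = x^2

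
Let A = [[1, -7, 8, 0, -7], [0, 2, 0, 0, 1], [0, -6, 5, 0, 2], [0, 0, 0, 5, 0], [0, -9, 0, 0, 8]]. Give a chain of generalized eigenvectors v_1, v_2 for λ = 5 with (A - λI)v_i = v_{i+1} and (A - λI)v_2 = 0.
We seek v_1 ∈ ker((A - 5I)^2) \ ker(A - 5I), then set v_{i+1} = (A - 5I) v_i.

One such chain is v_1 = [[-1, 0, 0, 0, 1]]^T, v_2 = [[-3, 1, 2, 0, 3]]^T. Check: (A - 5I) v_2 = [[0, 0, 0, 0, 0]]^T = 0.

v_1 = [[-1, 0, 0, 0, 1]]^T, v_2 = [[-3, 1, 2, 0, 3]]^T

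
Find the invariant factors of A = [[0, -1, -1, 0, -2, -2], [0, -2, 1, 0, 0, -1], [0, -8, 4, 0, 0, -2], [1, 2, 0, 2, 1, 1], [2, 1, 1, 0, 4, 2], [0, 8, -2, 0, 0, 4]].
The Jordan structure of A has elementary divisors (x - 2)^3, (x - 2)^2, (x - 2). Arranging the block sizes at each eigenvalue in decreasing order and taking row products gives the invariant factors.

Invariant factors (smallest first, each dividing the next): x - 2, (x - 2)^2, (x - 2)^3.

Check: the last factor (x - 2)^3 is the minimal polynomial, and the product (x - 2)^6 is the characteristic polynomial.

x - 2, (x - 2)^2, (x - 2)^3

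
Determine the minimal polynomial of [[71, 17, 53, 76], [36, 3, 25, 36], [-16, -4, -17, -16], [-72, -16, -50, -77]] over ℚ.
m_A(x) = (x + 5)^3

The characteristic polynomial factors as (x + 5)^4. The minimal polynomial is ∏(x - λ)^{k_λ} where k_λ is the size of the largest Jordan block at λ.

For λ = -5: rank(A + 5I) = 2, and the largest Jordan block has size 3 (the smallest k with rank((A + 5I)^k) = rank((A + 5I)^(k+1))).

So m_A(x) = (x + 5)^3.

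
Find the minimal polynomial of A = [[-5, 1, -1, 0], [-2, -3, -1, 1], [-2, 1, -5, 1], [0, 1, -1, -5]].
The characteristic polynomial factors as (x + 4)^2(x + 5)^2. The minimal polynomial is ∏(x - λ)^{k_λ} where k_λ is the size of the largest Jordan block at λ.

For λ = -5: rank(A + 5I) = 2, and the largest Jordan block has size 1 (the smallest k with rank((A + 5I)^k) = rank((A + 5I)^(k+1))).
For λ = -4: rank(A + 4I) = 2, and the largest Jordan block has size 1 (the smallest k with rank((A + 4I)^k) = rank((A + 4I)^(k+1))).

So m_A(x) = (x + 4)(x + 5).

m_A(x) = (x + 4)(x + 5)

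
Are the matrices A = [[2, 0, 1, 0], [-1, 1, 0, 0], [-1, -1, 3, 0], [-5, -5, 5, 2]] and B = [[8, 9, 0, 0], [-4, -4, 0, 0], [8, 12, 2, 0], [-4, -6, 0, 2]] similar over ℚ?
Both have characteristic polynomial (x - 2)^4, but the minimal polynomial of A is (x - 2)^3 while the minimal polynomial of B is (x - 2)^2. The minimal polynomial is a similarity invariant, so A and B are not similar.

No.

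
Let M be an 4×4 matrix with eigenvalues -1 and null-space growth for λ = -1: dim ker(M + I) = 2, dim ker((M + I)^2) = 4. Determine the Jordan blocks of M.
Jordan blocks: (-1, 2), (-1, 2)

λ = -1: successive nullity increments [2, 2] count blocks of size ≥ k; block sizes are [2, 2].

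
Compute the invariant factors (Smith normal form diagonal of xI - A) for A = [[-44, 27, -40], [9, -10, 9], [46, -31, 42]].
The Jordan structure of A has elementary divisors (x + 4)^3. Arranging the block sizes at each eigenvalue in decreasing order and taking row products gives the invariant factors.

Invariant factors (smallest first, each dividing the next): (x + 4)^3.

Check: the last factor (x + 4)^3 is the minimal polynomial, and the product (x + 4)^3 is the characteristic polynomial.

(x + 4)^3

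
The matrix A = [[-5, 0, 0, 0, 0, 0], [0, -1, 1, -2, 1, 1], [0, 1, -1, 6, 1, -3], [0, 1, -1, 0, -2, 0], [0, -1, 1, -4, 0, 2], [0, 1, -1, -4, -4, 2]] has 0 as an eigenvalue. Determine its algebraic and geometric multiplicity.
algebraic multiplicity 5, geometric multiplicity 3

The characteristic polynomial is x^5(x + 5), so the factor x appears with exponent 5: the algebraic multiplicity is 5.

rank(A) = 3, so the eigenspace has dimension 6 - 3 = 3: the geometric multiplicity is 3.

Since 3 < 5, A is not diagonalizable.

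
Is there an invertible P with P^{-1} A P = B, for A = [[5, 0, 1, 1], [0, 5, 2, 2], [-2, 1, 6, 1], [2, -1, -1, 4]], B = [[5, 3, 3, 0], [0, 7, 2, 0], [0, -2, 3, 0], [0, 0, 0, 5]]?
No.

Both have characteristic polynomial (x - 5)^4 and minimal polynomial (x - 5)^2. But rank(A - 5I) = 2 for A while rank(B - 5I) = 1 for B, so the number of Jordan blocks at λ = 5 differs. A and B are not similar.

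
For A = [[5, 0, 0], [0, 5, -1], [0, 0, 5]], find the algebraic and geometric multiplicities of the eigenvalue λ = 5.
The characteristic polynomial is (x - 5)^3, so the factor x - 5 appears with exponent 3: the algebraic multiplicity is 3.

rank(A - 5I) = 1, so the eigenspace has dimension 3 - 1 = 2: the geometric multiplicity is 2.

Since 2 < 3, A is not diagonalizable.

algebraic multiplicity 3, geometric multiplicity 2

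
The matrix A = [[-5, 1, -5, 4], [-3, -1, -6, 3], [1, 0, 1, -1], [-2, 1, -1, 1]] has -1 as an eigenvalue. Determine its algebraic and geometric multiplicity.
algebraic multiplicity 4, geometric multiplicity 2

The characteristic polynomial is (x + 1)^4, so the factor x + 1 appears with exponent 4: the algebraic multiplicity is 4.

rank(A + I) = 2, so the eigenspace has dimension 4 - 2 = 2: the geometric multiplicity is 2.

Since 2 < 4, A is not diagonalizable.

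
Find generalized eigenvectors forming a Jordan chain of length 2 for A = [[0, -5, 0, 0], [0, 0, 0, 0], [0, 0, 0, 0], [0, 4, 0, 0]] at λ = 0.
v_1 = [[-2, 1, 0, 2]]^T, v_2 = [[-5, 0, 0, 4]]^T

We seek v_1 ∈ ker(A^2) \ ker(A), then set v_{i+1} = A v_i.

One such chain is v_1 = [[-2, 1, 0, 2]]^T, v_2 = [[-5, 0, 0, 4]]^T. Check: A v_2 = [[0, 0, 0, 0]]^T = 0.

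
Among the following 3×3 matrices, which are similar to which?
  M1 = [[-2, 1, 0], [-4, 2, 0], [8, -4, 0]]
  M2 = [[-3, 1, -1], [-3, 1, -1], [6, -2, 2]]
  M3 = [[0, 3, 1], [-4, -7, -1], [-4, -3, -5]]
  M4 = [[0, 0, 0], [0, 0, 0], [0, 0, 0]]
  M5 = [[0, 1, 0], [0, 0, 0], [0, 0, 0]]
3 classes: {M1, M2, M5}, {M3}, {M4}

Characteristic polynomials: χ_{M1} = x^3, χ_{M2} = x^3, χ_{M3} = (x + 4)^3, χ_{M4} = x^3, χ_{M5} = x^3.

{M1, M2, M5}: invariant factors x, x^2.

{M3}: invariant factors x + 4, (x + 4)^2.

{M4}: invariant factors x, x, x.

Matrices are similar if and only if their invariant-factor lists agree; the partition into similarity classes is {M1, M2, M5}, {M3}, {M4}.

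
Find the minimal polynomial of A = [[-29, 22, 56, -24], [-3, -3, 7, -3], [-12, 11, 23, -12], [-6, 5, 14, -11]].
The characteristic polynomial factors as (x + 5)^4. The minimal polynomial is ∏(x - λ)^{k_λ} where k_λ is the size of the largest Jordan block at λ.

For λ = -5: rank(A + 5I) = 2, and the largest Jordan block has size 3 (the smallest k with rank((A + 5I)^k) = rank((A + 5I)^(k+1))).

So m_A(x) = (x + 5)^3.

m_A(x) = (x + 5)^3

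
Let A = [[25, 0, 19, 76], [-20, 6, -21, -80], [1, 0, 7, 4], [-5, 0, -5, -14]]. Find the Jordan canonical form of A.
The characteristic polynomial is det(xI - A) = (x - 6)^4, so the eigenvalues are 6 (algebraic multiplicity 4).

For λ = 6: rank(A - 6I) = 2, rank((A - 6I)^2) = 1, rank((A - 6I)^3) = 0. The eigenspace has dimension 4 - 2 = 2, so there are 2 Jordan blocks; the rank sequence gives block sizes [3, 1].

Assembling the blocks gives the Jordan form J above.

J = [[6, 1, 0, 0], [0, 6, 1, 0], [0, 0, 6, 0], [0, 0, 0, 6]]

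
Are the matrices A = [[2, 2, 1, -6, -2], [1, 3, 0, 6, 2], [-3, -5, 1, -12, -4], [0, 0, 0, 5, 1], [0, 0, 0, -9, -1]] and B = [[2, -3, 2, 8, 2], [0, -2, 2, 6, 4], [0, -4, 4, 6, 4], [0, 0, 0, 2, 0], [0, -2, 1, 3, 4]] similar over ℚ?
Both have characteristic polynomial (x - 2)^5, but the minimal polynomial of A is (x - 2)^3 while the minimal polynomial of B is (x - 2)^2. The minimal polynomial is a similarity invariant, so A and B are not similar.

No.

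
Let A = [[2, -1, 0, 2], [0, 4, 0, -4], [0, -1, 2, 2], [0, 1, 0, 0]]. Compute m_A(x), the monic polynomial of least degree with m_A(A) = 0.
The characteristic polynomial factors as (x - 2)^4. The minimal polynomial is ∏(x - λ)^{k_λ} where k_λ is the size of the largest Jordan block at λ.

For λ = 2: rank(A - 2I) = 1, and the largest Jordan block has size 2 (the smallest k with rank((A - 2I)^k) = rank((A - 2I)^(k+1))).

So m_A(x) = (x - 2)^2.

m_A(x) = (x - 2)^2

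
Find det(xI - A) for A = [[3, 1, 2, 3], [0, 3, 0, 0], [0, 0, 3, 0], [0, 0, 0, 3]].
χ_A(x) = (x - 3)^4

xI - A = [[x - 3, -1, -2, -3], [0, x - 3, 0, 0], [0, 0, x - 3, 0], [0, 0, 0, x - 3]].

Expanding det(xI - A) along the first row:
det(xI - A) = + (x - 3)·det([[x - 3, 0, 0], [0, x - 3, 0], [0, 0, x - 3]]) - (-1)·det([[0, 0, 0], [0, x - 3, 0], [0, 0, x - 3]]) + (-2)·det([[0, x - 3, 0], [0, 0, 0], [0, 0, x - 3]]) - (-3)·det([[0, x - 3, 0], [0, 0, x - 3], [0, 0, 0]]).

Evaluating gives χ_A(x) = x^4 - 12x^3 + 54x^2 - 108x + 81 = (x - 3)^4.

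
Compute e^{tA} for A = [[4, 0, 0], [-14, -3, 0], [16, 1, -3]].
A has Jordan form J = [[-3, 1, 0], [0, -3, 0], [0, 0, 4]] with A = PJP^{-1}, so e^{tA} = P e^{tJ} P^{-1}.

For a Jordan block J_k(λ), e^{tJ_k(λ)} = e^{λt} · (I + tN + t^2 N^2/2! + ... + t^{k-1} N^{k-1}/(k-1)!) where N is the nilpotent superdiagonal part.

Assembling the blocks and conjugating back gives the entries of e^{tA} as shown above.

e^{tA} = [[e^{4*t}, 0, 0], [2*(1 - e^{7*t})*e^{-3*t}, e^{-3*t}, 0], [2*(t + e^{7*t} - 1)*e^{-3*t}, t*e^{-3*t}, e^{-3*t}]]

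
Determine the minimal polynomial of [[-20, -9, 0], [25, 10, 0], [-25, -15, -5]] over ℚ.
The characteristic polynomial factors as (x + 5)^3. The minimal polynomial is ∏(x - λ)^{k_λ} where k_λ is the size of the largest Jordan block at λ.

For λ = -5: rank(A + 5I) = 1, and the largest Jordan block has size 2 (the smallest k with rank((A + 5I)^k) = rank((A + 5I)^(k+1))).

So m_A(x) = (x + 5)^2.

m_A(x) = (x + 5)^2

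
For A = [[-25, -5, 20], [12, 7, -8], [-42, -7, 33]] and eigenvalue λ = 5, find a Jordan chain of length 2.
We seek v_1 ∈ ker((A - 5I)^2) \ ker(A - 5I), then set v_{i+1} = (A - 5I) v_i.

One such chain is v_1 = [[-2, 5, -2]]^T, v_2 = [[-5, 2, -7]]^T. Check: (A - 5I) v_2 = [[0, 0, 0]]^T = 0.

v_1 = [[-2, 5, -2]]^T, v_2 = [[-5, 2, -7]]^T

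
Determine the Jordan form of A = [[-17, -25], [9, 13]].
J = [[-2, 1], [0, -2]]

The characteristic polynomial is det(xI - A) = (x + 2)^2, so the eigenvalues are -2 (algebraic multiplicity 2).

For λ = -2: rank(A + 2I) = 1, rank((A + 2I)^2) = 0. The eigenspace has dimension 2 - 1 = 1, so there is 1 Jordan block; the rank sequence gives block sizes [2].

Assembling the blocks gives the Jordan form J above.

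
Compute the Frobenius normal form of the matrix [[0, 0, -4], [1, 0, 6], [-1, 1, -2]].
R = [[0, 0, -4], [1, 0, 10], [0, 1, -2]]

The invariant factors of A (the non-unit diagonal entries of the Smith normal form of xI - A over ℚ[x]) are (x - 2)(x^2 + 4x - 2), each dividing the next. The characteristic polynomial is their product, (x - 2)(x^2 + 4x - 2).

The rational canonical form is the block-diagonal matrix of companion matrices C(f_i):
R = [[0, 0, -4], [1, 0, 10], [0, 1, -2]].

Note the characteristic polynomial does not split into linear factors over ℚ, so A has no Jordan form over ℚ; the rational canonical form exists over any field.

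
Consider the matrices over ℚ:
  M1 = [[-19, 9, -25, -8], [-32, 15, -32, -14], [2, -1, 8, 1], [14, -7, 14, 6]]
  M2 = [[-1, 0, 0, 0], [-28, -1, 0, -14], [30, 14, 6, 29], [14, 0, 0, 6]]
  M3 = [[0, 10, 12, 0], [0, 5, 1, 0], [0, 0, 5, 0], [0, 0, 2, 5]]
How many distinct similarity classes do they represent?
3 classes: {M1}, {M2}, {M3}

Characteristic polynomials: χ_{M1} = (x - 6)^2(x + 1)^2, χ_{M2} = (x - 6)^2(x + 1)^2, χ_{M3} = x(x - 5)^3.

{M1}: invariant factors (x - 6)^2(x + 1)^2.

{M2}: invariant factors x + 1, (x - 6)^2(x + 1).

{M3}: invariant factors x - 5, x(x - 5)^2.

Matrices are similar if and only if their invariant-factor lists agree; the partition into similarity classes is {M1}, {M2}, {M3}.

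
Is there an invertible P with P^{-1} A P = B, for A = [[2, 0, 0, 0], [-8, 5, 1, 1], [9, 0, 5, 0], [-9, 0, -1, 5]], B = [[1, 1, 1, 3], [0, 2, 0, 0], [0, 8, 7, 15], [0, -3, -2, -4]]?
trace(A) = 17 but trace(B) = 6. The trace is a similarity invariant, so A and B are not similar.

No.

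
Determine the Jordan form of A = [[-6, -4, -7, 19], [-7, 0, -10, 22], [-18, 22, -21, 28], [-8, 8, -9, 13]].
J = [[-5, 1, 0, 0], [0, -5, 0, 0], [0, 0, -2, 1], [0, 0, 0, -2]]

The characteristic polynomial is det(xI - A) = (x + 2)^2(x + 5)^2, so the eigenvalues are -5 (algebraic multiplicity 2), -2 (algebraic multiplicity 2).

For λ = -5: rank(A + 5I) = 3, rank((A + 5I)^2) = 2. The eigenspace has dimension 4 - 3 = 1, so there is 1 Jordan block; the rank sequence gives block sizes [2].

For λ = -2: rank(A + 2I) = 3, rank((A + 2I)^2) = 2. The eigenspace has dimension 4 - 3 = 1, so there is 1 Jordan block; the rank sequence gives block sizes [2].

Assembling the blocks gives the Jordan form J above.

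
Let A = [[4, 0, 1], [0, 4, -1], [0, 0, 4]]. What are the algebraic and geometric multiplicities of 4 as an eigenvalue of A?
The characteristic polynomial is (x - 4)^3, so the factor x - 4 appears with exponent 3: the algebraic multiplicity is 3.

rank(A - 4I) = 1, so the eigenspace has dimension 3 - 1 = 2: the geometric multiplicity is 2.

Since 2 < 3, A is not diagonalizable.

algebraic multiplicity 3, geometric multiplicity 2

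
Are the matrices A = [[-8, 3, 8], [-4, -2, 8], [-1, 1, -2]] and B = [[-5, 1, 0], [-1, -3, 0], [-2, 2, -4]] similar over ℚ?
Both have characteristic polynomial (x + 4)^3, but the minimal polynomial of A is (x + 4)^3 while the minimal polynomial of B is (x + 4)^2. The minimal polynomial is a similarity invariant, so A and B are not similar.

No.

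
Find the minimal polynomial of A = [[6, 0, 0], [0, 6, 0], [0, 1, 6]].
The characteristic polynomial factors as (x - 6)^3. The minimal polynomial is ∏(x - λ)^{k_λ} where k_λ is the size of the largest Jordan block at λ.

For λ = 6: rank(A - 6I) = 1, and the largest Jordan block has size 2 (the smallest k with rank((A - 6I)^k) = rank((A - 6I)^(k+1))).

So m_A(x) = (x - 6)^2.

m_A(x) = (x - 6)^2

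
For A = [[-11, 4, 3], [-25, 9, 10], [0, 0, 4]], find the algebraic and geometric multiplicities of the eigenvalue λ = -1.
algebraic multiplicity 2, geometric multiplicity 1

The characteristic polynomial is (x - 4)(x + 1)^2, so the factor x + 1 appears with exponent 2: the algebraic multiplicity is 2.

rank(A + I) = 2, so the eigenspace has dimension 3 - 2 = 1: the geometric multiplicity is 1.

Since 1 < 2, A is not diagonalizable.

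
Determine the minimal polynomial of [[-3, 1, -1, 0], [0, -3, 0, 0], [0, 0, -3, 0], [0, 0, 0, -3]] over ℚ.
m_A(x) = (x + 3)^2

The characteristic polynomial factors as (x + 3)^4. The minimal polynomial is ∏(x - λ)^{k_λ} where k_λ is the size of the largest Jordan block at λ.

For λ = -3: rank(A + 3I) = 1, and the largest Jordan block has size 2 (the smallest k with rank((A + 3I)^k) = rank((A + 3I)^(k+1))).

So m_A(x) = (x + 3)^2.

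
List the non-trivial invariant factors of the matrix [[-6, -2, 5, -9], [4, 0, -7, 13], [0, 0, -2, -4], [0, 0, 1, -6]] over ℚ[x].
(x + 2)(x + 4)^3

The Jordan structure of A has elementary divisors (x + 4)^3, (x + 2). Arranging the block sizes at each eigenvalue in decreasing order and taking row products gives the invariant factors.

Invariant factors (smallest first, each dividing the next): (x + 2)(x + 4)^3.

Check: the last factor (x + 2)(x + 4)^3 is the minimal polynomial, and the product (x + 2)(x + 4)^3 is the characteristic polynomial.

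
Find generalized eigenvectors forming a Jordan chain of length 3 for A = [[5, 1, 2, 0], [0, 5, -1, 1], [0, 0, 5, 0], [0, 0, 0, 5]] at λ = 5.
We seek v_1 ∈ ker((A - 5I)^3) \ ker((A - 5I)^2), then set v_{i+1} = (A - 5I) v_i.

One such chain is v_1 = [[3, 1, 0, 1]]^T, v_2 = [[1, 1, 0, 0]]^T, v_3 = [[1, 0, 0, 0]]^T. Check: (A - 5I) v_3 = [[0, 0, 0, 0]]^T = 0.

v_1 = [[3, 1, 0, 1]]^T, v_2 = [[1, 1, 0, 0]]^T, v_3 = [[1, 0, 0, 0]]^T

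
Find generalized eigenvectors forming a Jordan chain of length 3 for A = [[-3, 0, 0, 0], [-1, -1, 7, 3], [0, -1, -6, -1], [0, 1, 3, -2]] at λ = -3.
We seek v_1 ∈ ker((A + 3I)^3) \ ker((A + 3I)^2), then set v_{i+1} = (A + 3I) v_i.

One such chain is v_1 = [[0, -3, 1, 0]]^T, v_2 = [[0, 1, 0, 0]]^T, v_3 = [[0, 2, -1, 1]]^T. Check: (A + 3I) v_3 = [[0, 0, 0, 0]]^T = 0.

v_1 = [[0, -3, 1, 0]]^T, v_2 = [[0, 1, 0, 0]]^T, v_3 = [[0, 2, -1, 1]]^T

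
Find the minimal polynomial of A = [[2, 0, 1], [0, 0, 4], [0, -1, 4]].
The characteristic polynomial factors as (x - 2)^3. The minimal polynomial is ∏(x - λ)^{k_λ} where k_λ is the size of the largest Jordan block at λ.

For λ = 2: rank(A - 2I) = 2, and the largest Jordan block has size 3 (the smallest k with rank((A - 2I)^k) = rank((A - 2I)^(k+1))).

So m_A(x) = (x - 2)^3.

m_A(x) = (x - 2)^3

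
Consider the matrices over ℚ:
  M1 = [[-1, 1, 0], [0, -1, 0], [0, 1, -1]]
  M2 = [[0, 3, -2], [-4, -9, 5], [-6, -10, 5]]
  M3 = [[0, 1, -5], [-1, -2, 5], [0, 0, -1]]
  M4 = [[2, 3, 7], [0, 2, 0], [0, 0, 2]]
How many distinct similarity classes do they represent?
Characteristic polynomials: χ_{M1} = (x + 1)^3, χ_{M2} = (x + 1)^2(x + 2), χ_{M3} = (x + 1)^3, χ_{M4} = (x - 2)^3.

{M1, M3}: invariant factors x + 1, (x + 1)^2.

{M2}: invariant factors (x + 1)^2(x + 2).

{M4}: invariant factors x - 2, (x - 2)^2.

Matrices are similar if and only if their invariant-factor lists agree; the partition into similarity classes is {M1, M3}, {M2}, {M4}.

3 classes: {M1, M3}, {M2}, {M4}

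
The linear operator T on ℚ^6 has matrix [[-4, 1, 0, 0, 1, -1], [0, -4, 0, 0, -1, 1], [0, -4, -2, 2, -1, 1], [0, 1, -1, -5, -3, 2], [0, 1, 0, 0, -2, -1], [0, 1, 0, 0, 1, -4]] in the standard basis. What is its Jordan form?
J = [[-4, 1, 0, 0, 0, 0], [0, -4, 0, 0, 0, 0], [0, 0, -4, 0, 0, 0], [0, 0, 0, -3, 1, 0], [0, 0, 0, 0, -3, 0], [0, 0, 0, 0, 0, -3]]

The characteristic polynomial is det(xI - A) = (x + 3)^3(x + 4)^3, so the eigenvalues are -4 (algebraic multiplicity 3), -3 (algebraic multiplicity 3).

For λ = -4: rank(A + 4I) = 4, rank((A + 4I)^2) = 3. The eigenspace has dimension 6 - 4 = 2, so there are 2 Jordan blocks; the rank sequence gives block sizes [2, 1].

For λ = -3: rank(A + 3I) = 4, rank((A + 3I)^2) = 3. The eigenspace has dimension 6 - 4 = 2, so there are 2 Jordan blocks; the rank sequence gives block sizes [2, 1].

Assembling the blocks gives the Jordan form J above.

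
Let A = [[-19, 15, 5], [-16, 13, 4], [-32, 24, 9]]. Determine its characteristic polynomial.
χ_A(x) = (x - 1)^3

xI - A = [[x + 19, -15, -5], [16, x - 13, -4], [32, -24, x - 9]].

Expanding det(xI - A) along the first row:
det(xI - A) = + (x + 19)·det([[x - 13, -4], [-24, x - 9]]) - (-15)·det([[16, -4], [32, x - 9]]) + (-5)·det([[16, x - 13], [32, -24]]).

Evaluating gives χ_A(x) = x^3 - 3x^2 + 3x - 1 = (x - 1)^3.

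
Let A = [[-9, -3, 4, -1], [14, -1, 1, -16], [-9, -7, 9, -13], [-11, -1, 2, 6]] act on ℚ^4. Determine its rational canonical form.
The invariant factors of A (the non-unit diagonal entries of the Smith normal form of xI - A over ℚ[x]) are (x - 5)(x^3 - 3x + 1), each dividing the next. The characteristic polynomial is their product, (x - 5)(x^3 - 3x + 1).

The rational canonical form is the block-diagonal matrix of companion matrices C(f_i):
R = [[0, 0, 0, 5], [1, 0, 0, -16], [0, 1, 0, 3], [0, 0, 1, 5]].

Note the characteristic polynomial does not split into linear factors over ℚ, so A has no Jordan form over ℚ; the rational canonical form exists over any field.

R = [[0, 0, 0, 5], [1, 0, 0, -16], [0, 1, 0, 3], [0, 0, 1, 5]]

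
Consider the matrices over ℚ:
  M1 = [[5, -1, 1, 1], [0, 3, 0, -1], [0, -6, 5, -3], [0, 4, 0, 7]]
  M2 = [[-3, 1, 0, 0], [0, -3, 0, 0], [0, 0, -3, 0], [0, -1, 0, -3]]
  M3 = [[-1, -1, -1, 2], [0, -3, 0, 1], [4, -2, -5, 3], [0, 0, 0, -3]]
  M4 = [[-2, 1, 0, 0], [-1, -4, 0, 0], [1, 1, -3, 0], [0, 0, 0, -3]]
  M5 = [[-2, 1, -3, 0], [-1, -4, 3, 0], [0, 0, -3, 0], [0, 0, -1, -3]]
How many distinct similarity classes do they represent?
Characteristic polynomials: χ_{M1} = (x - 5)^4, χ_{M2} = (x + 3)^4, χ_{M3} = (x + 3)^4, χ_{M4} = (x + 3)^4, χ_{M5} = (x + 3)^4.

{M1}: invariant factors (x - 5)^2, (x - 5)^2.

{M2, M4}: invariant factors x + 3, x + 3, (x + 3)^2.

{M3, M5}: invariant factors (x + 3)^2, (x + 3)^2.

Matrices are similar if and only if their invariant-factor lists agree; the partition into similarity classes is {M1}, {M2, M4}, {M3, M5}.

3 classes: {M1}, {M2, M4}, {M3, M5}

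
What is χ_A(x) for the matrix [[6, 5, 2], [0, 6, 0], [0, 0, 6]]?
xI - A = [[x - 6, -5, -2], [0, x - 6, 0], [0, 0, x - 6]].

Expanding det(xI - A) along the first row:
det(xI - A) = + (x - 6)·det([[x - 6, 0], [0, x - 6]]) - (-5)·det([[0, 0], [0, x - 6]]) + (-2)·det([[0, x - 6], [0, 0]]).

Evaluating gives χ_A(x) = x^3 - 18x^2 + 108x - 216 = (x - 6)^3.

χ_A(x) = (x - 6)^3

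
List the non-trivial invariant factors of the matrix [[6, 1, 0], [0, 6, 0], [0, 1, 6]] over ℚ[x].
The Jordan structure of A has elementary divisors (x - 6)^2, (x - 6). Arranging the block sizes at each eigenvalue in decreasing order and taking row products gives the invariant factors.

Invariant factors (smallest first, each dividing the next): x - 6, (x - 6)^2.

Check: the last factor (x - 6)^2 is the minimal polynomial, and the product (x - 6)^3 is the characteristic polynomial.

x - 6, (x - 6)^2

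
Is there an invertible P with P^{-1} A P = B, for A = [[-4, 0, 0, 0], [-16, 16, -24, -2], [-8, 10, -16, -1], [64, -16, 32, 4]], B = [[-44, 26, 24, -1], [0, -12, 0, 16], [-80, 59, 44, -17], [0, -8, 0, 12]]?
Both have characteristic polynomial (x - 4)^2(x + 4)^2, but the minimal polynomial of A is (x - 4)^2(x + 4) while the minimal polynomial of B is (x - 4)^2(x + 4)^2. The minimal polynomial is a similarity invariant, so A and B are not similar.

No.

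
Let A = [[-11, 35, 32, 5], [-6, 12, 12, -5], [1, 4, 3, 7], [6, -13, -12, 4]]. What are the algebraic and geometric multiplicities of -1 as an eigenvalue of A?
The characteristic polynomial is (x - 5)^2(x + 1)^2, so the factor x + 1 appears with exponent 2: the algebraic multiplicity is 2.

rank(A + I) = 3, so the eigenspace has dimension 4 - 3 = 1: the geometric multiplicity is 1.

Since 1 < 2, A is not diagonalizable.

algebraic multiplicity 2, geometric multiplicity 1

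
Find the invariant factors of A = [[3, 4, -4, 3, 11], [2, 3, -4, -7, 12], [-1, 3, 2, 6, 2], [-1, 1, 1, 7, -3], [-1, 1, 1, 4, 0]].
(x - 3)^2, (x - 3)^3

The Jordan structure of A has elementary divisors (x - 3)^3, (x - 3)^2. Arranging the block sizes at each eigenvalue in decreasing order and taking row products gives the invariant factors.

Invariant factors (smallest first, each dividing the next): (x - 3)^2, (x - 3)^3.

Check: the last factor (x - 3)^3 is the minimal polynomial, and the product (x - 3)^5 is the characteristic polynomial.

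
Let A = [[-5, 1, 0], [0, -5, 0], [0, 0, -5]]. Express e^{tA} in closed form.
e^{tA} = [[e^{-5*t}, t*e^{-5*t}, 0], [0, e^{-5*t}, 0], [0, 0, e^{-5*t}]]

A has Jordan form J = [[-5, 1, 0], [0, -5, 0], [0, 0, -5]] with A = PJP^{-1}, so e^{tA} = P e^{tJ} P^{-1}.

For a Jordan block J_k(λ), e^{tJ_k(λ)} = e^{λt} · (I + tN + t^2 N^2/2! + ... + t^{k-1} N^{k-1}/(k-1)!) where N is the nilpotent superdiagonal part.

Assembling the blocks and conjugating back gives the entries of e^{tA} as shown above.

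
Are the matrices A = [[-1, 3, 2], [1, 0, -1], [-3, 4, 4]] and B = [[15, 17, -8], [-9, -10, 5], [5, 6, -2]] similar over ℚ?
Two matrices over a field are similar if and only if they have the same invariant factors.

Both A and B have characteristic polynomial (x - 1)^3 and minimal polynomial (x - 1)^3. Computing further, both have invariant factors (x - 1)^3. Hence A and B are similar.

Yes.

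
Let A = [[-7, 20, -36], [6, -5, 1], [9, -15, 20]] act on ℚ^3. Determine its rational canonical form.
R = [[0, 0, -5], [1, 0, -14], [0, 1, 8]]

The invariant factors of A (the non-unit diagonal entries of the Smith normal form of xI - A over ℚ[x]) are (x - 5)(x^2 - 3x - 1), each dividing the next. The characteristic polynomial is their product, (x - 5)(x^2 - 3x - 1).

The rational canonical form is the block-diagonal matrix of companion matrices C(f_i):
R = [[0, 0, -5], [1, 0, -14], [0, 1, 8]].

Note the characteristic polynomial does not split into linear factors over ℚ, so A has no Jordan form over ℚ; the rational canonical form exists over any field.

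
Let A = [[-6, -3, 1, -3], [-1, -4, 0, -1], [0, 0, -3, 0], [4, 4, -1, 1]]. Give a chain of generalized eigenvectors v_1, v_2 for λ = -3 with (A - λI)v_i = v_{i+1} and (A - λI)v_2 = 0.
We seek v_1 ∈ ker((A + 3I)^2) \ ker(A + 3I), then set v_{i+1} = (A + 3I) v_i.

One such chain is v_1 = [[0, 1, -1, -1]]^T, v_2 = [[-1, 0, 0, 1]]^T. Check: (A + 3I) v_2 = [[0, 0, 0, 0]]^T = 0.

v_1 = [[0, 1, -1, -1]]^T, v_2 = [[-1, 0, 0, 1]]^T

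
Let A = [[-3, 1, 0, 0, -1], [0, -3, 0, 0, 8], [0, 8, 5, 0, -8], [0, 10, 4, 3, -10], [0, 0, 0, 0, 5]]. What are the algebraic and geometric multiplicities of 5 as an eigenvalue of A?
The characteristic polynomial is (x - 5)^2(x - 3)(x + 3)^2, so the factor x - 5 appears with exponent 2: the algebraic multiplicity is 2.

rank(A - 5I) = 3, so the eigenspace has dimension 5 - 3 = 2: the geometric multiplicity is 2.

algebraic multiplicity 2, geometric multiplicity 2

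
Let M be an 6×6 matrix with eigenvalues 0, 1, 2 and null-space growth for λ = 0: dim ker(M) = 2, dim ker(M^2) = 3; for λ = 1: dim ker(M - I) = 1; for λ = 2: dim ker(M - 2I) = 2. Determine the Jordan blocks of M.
Jordan blocks: (0, 2), (0, 1), (1, 1), (2, 1), (2, 1)

λ = 0: successive nullity increments [2, 1] count blocks of size ≥ k; block sizes are [2, 1].
λ = 1: successive nullity increments [1] count blocks of size ≥ k; block sizes are [1].
λ = 2: successive nullity increments [2] count blocks of size ≥ k; block sizes are [1, 1].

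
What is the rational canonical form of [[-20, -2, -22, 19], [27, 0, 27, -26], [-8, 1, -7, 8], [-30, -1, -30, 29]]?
The invariant factors of A (the non-unit diagonal entries of the Smith normal form of xI - A over ℚ[x]) are (x - 3)(x - 1)^2(x + 3), each dividing the next. The characteristic polynomial is their product, (x - 3)(x - 1)^2(x + 3).

The rational canonical form is the block-diagonal matrix of companion matrices C(f_i):
R = [[0, 0, 0, 9], [1, 0, 0, -18], [0, 1, 0, 8], [0, 0, 1, 2]].

R = [[0, 0, 0, 9], [1, 0, 0, -18], [0, 1, 0, 8], [0, 0, 1, 2]]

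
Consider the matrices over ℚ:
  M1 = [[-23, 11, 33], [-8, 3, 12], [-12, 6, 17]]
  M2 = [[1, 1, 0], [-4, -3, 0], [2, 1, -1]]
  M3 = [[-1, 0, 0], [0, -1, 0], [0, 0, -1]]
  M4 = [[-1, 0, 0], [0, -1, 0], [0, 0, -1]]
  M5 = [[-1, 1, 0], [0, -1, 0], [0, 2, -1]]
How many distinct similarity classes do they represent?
Characteristic polynomials: χ_{M1} = (x + 1)^3, χ_{M2} = (x + 1)^3, χ_{M3} = (x + 1)^3, χ_{M4} = (x + 1)^3, χ_{M5} = (x + 1)^3.

{M1, M2, M5}: invariant factors x + 1, (x + 1)^2.

{M3, M4}: invariant factors x + 1, x + 1, x + 1.

Matrices are similar if and only if their invariant-factor lists agree; the partition into similarity classes is {M1, M2, M5}, {M3, M4}.

2 classes: {M1, M2, M5}, {M3, M4}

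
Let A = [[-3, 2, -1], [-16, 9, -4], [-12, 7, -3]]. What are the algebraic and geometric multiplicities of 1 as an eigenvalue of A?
algebraic multiplicity 3, geometric multiplicity 1

The characteristic polynomial is (x - 1)^3, so the factor x - 1 appears with exponent 3: the algebraic multiplicity is 3.

rank(A - I) = 2, so the eigenspace has dimension 3 - 2 = 1: the geometric multiplicity is 1.

Since 1 < 3, A is not diagonalizable.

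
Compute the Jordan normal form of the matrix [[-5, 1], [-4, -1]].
J = [[-3, 1], [0, -3]]

The characteristic polynomial is det(xI - A) = (x + 3)^2, so the eigenvalues are -3 (algebraic multiplicity 2).

For λ = -3: rank(A + 3I) = 1, rank((A + 3I)^2) = 0. The eigenspace has dimension 2 - 1 = 1, so there is 1 Jordan block; the rank sequence gives block sizes [2].

Assembling the blocks gives the Jordan form J above.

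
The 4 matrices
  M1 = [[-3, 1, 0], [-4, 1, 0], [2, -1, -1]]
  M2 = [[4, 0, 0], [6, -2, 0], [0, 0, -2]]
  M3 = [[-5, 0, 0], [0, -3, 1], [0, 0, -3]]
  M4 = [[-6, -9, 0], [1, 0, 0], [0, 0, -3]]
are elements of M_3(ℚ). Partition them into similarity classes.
4 classes: {M1}, {M2}, {M3}, {M4}

Characteristic polynomials: χ_{M1} = (x + 1)^3, χ_{M2} = (x - 4)(x + 2)^2, χ_{M3} = (x + 3)^2(x + 5), χ_{M4} = (x + 3)^3.

{M1}: invariant factors x + 1, (x + 1)^2.

{M2}: invariant factors x + 2, (x - 4)(x + 2).

{M3}: invariant factors (x + 3)^2(x + 5).

{M4}: invariant factors x + 3, (x + 3)^2.

Matrices are similar if and only if their invariant-factor lists agree; the partition into similarity classes is {M1}, {M2}, {M3}, {M4}.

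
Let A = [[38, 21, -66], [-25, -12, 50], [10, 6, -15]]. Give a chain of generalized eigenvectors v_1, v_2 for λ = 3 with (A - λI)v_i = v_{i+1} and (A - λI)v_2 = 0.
We seek v_1 ∈ ker((A - 3I)^2) \ ker(A - 3I), then set v_{i+1} = (A - 3I) v_i.

One such chain is v_1 = [[0, -3, -1]]^T, v_2 = [[3, -5, 0]]^T. Check: (A - 3I) v_2 = [[0, 0, 0]]^T = 0.

v_1 = [[0, -3, -1]]^T, v_2 = [[3, -5, 0]]^T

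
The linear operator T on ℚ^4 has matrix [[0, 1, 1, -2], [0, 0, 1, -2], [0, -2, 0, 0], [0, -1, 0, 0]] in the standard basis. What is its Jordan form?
J = [[0, 1, 0, 0], [0, 0, 1, 0], [0, 0, 0, 0], [0, 0, 0, 0]]

The characteristic polynomial is det(xI - A) = x^4, so the eigenvalues are 0 (algebraic multiplicity 4).

For λ = 0: rank(A) = 2, rank(A^2) = 1, rank(A^3) = 0. The eigenspace has dimension 4 - 2 = 2, so there are 2 Jordan blocks; the rank sequence gives block sizes [3, 1].

Assembling the blocks gives the Jordan form J above.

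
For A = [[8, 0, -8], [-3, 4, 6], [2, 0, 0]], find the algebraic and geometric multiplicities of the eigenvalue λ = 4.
algebraic multiplicity 3, geometric multiplicity 2

The characteristic polynomial is (x - 4)^3, so the factor x - 4 appears with exponent 3: the algebraic multiplicity is 3.

rank(A - 4I) = 1, so the eigenspace has dimension 3 - 1 = 2: the geometric multiplicity is 2.

Since 2 < 3, A is not diagonalizable.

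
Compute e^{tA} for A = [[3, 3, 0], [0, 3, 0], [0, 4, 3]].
e^{tA} = [[e^{3*t}, 3*t*e^{3*t}, 0], [0, e^{3*t}, 0], [0, 4*t*e^{3*t}, e^{3*t}]]

A has Jordan form J = [[3, 1, 0], [0, 3, 0], [0, 0, 3]] with A = PJP^{-1}, so e^{tA} = P e^{tJ} P^{-1}.

For a Jordan block J_k(λ), e^{tJ_k(λ)} = e^{λt} · (I + tN + t^2 N^2/2! + ... + t^{k-1} N^{k-1}/(k-1)!) where N is the nilpotent superdiagonal part.

Assembling the blocks and conjugating back gives the entries of e^{tA} as shown above.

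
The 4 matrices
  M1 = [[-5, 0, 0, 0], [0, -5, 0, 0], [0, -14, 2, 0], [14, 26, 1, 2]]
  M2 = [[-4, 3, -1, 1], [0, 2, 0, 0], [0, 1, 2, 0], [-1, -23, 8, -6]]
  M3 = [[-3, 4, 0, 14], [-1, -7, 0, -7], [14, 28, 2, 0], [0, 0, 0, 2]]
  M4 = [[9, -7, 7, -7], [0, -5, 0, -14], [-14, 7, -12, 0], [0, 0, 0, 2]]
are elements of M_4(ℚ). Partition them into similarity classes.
4 classes: {M1}, {M2}, {M3}, {M4}

Characteristic polynomials: χ_{M1} = (x - 2)^2(x + 5)^2, χ_{M2} = (x - 2)^2(x + 5)^2, χ_{M3} = (x - 2)^2(x + 5)^2, χ_{M4} = (x - 2)^2(x + 5)^2.

{M1}: invariant factors x + 5, (x - 2)^2(x + 5).

{M2}: invariant factors (x - 2)^2(x + 5)^2.

{M3}: invariant factors x - 2, (x - 2)(x + 5)^2.

{M4}: invariant factors (x - 2)(x + 5), (x - 2)(x + 5).

Matrices are similar if and only if their invariant-factor lists agree; the partition into similarity classes is {M1}, {M2}, {M3}, {M4}.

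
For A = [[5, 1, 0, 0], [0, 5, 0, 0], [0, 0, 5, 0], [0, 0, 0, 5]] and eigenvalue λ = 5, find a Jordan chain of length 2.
v_1 = [[1, 1, -2, -4]]^T, v_2 = [[1, 0, 0, 0]]^T

We seek v_1 ∈ ker((A - 5I)^2) \ ker(A - 5I), then set v_{i+1} = (A - 5I) v_i.

One such chain is v_1 = [[1, 1, -2, -4]]^T, v_2 = [[1, 0, 0, 0]]^T. Check: (A - 5I) v_2 = [[0, 0, 0, 0]]^T = 0.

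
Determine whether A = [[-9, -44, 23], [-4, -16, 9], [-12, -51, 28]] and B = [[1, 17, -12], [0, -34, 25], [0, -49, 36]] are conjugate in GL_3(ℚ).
Yes.

Two matrices over a field are similar if and only if they have the same invariant factors.

Both A and B have characteristic polynomial (x - 1)^3 and minimal polynomial (x - 1)^3. Computing further, both have invariant factors (x - 1)^3. Hence A and B are similar.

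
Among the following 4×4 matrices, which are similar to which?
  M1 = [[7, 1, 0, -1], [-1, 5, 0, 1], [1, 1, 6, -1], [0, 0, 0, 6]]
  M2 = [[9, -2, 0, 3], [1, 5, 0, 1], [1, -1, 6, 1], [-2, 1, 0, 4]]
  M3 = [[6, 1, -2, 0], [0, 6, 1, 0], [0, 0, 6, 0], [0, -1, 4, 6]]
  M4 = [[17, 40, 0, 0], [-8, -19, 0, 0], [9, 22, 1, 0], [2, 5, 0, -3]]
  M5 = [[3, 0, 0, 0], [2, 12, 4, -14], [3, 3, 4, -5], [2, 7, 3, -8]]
4 classes: {M1}, {M2, M3}, {M4}, {M5}

Characteristic polynomials: χ_{M1} = (x - 6)^4, χ_{M2} = (x - 6)^4, χ_{M3} = (x - 6)^4, χ_{M4} = (x - 1)^2(x + 3)^2, χ_{M5} = (x - 3)^3(x - 2).

{M1}: invariant factors x - 6, x - 6, (x - 6)^2.

{M2, M3}: invariant factors x - 6, (x - 6)^3.

{M4}: invariant factors (x - 1)^2(x + 3)^2.

{M5}: invariant factors (x - 3)^3(x - 2).

Matrices are similar if and only if their invariant-factor lists agree; the partition into similarity classes is {M1}, {M2, M3}, {M4}, {M5}.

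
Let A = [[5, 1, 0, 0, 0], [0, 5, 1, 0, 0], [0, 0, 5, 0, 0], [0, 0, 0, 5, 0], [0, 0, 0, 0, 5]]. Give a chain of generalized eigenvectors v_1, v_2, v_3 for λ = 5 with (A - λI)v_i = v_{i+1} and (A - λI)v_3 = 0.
v_1 = [[0, 0, 1, 1, 0]]^T, v_2 = [[0, 1, 0, 0, 0]]^T, v_3 = [[1, 0, 0, 0, 0]]^T

We seek v_1 ∈ ker((A - 5I)^3) \ ker((A - 5I)^2), then set v_{i+1} = (A - 5I) v_i.

One such chain is v_1 = [[0, 0, 1, 1, 0]]^T, v_2 = [[0, 1, 0, 0, 0]]^T, v_3 = [[1, 0, 0, 0, 0]]^T. Check: (A - 5I) v_3 = [[0, 0, 0, 0, 0]]^T = 0.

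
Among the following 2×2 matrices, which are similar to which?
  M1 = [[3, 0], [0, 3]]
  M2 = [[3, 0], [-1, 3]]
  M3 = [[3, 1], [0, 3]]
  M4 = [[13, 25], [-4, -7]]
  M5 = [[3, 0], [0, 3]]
Characteristic polynomials: χ_{M1} = (x - 3)^2, χ_{M2} = (x - 3)^2, χ_{M3} = (x - 3)^2, χ_{M4} = (x - 3)^2, χ_{M5} = (x - 3)^2.

{M1, M5}: invariant factors x - 3, x - 3.

{M2, M3, M4}: invariant factors (x - 3)^2.

Matrices are similar if and only if their invariant-factor lists agree; the partition into similarity classes is {M1, M5}, {M2, M3, M4}.

2 classes: {M1, M5}, {M2, M3, M4}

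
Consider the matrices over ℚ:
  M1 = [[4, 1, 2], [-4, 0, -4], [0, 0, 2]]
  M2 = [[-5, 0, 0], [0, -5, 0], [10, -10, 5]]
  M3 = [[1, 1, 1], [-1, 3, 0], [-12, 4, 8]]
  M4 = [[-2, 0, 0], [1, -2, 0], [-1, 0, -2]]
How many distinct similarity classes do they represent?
4 classes: {M1}, {M2}, {M3}, {M4}

Characteristic polynomials: χ_{M1} = (x - 2)^3, χ_{M2} = (x - 5)(x + 5)^2, χ_{M3} = (x - 4)^3, χ_{M4} = (x + 2)^3.

{M1}: invariant factors x - 2, (x - 2)^2.

{M2}: invariant factors x + 5, (x - 5)(x + 5).

{M3}: invariant factors (x - 4)^3.

{M4}: invariant factors x + 2, (x + 2)^2.

Matrices are similar if and only if their invariant-factor lists agree; the partition into similarity classes is {M1}, {M2}, {M3}, {M4}.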